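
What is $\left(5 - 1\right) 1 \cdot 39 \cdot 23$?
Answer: $3588$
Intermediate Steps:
$\left(5 - 1\right) 1 \cdot 39 \cdot 23 = 4 \cdot 1 \cdot 39 \cdot 23 = 4 \cdot 39 \cdot 23 = 156 \cdot 23 = 3588$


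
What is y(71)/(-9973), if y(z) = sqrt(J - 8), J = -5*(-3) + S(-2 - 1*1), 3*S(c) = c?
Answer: -sqrt(6)/9973 ≈ -0.00024561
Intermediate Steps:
S(c) = c/3
J = 14 (J = -5*(-3) + (-2 - 1*1)/3 = 15 + (-2 - 1)/3 = 15 + (1/3)*(-3) = 15 - 1 = 14)
y(z) = sqrt(6) (y(z) = sqrt(14 - 8) = sqrt(6))
y(71)/(-9973) = sqrt(6)/(-9973) = sqrt(6)*(-1/9973) = -sqrt(6)/9973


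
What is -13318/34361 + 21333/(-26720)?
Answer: -1088880173/918125920 ≈ -1.1860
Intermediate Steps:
-13318/34361 + 21333/(-26720) = -13318*1/34361 + 21333*(-1/26720) = -13318/34361 - 21333/26720 = -1088880173/918125920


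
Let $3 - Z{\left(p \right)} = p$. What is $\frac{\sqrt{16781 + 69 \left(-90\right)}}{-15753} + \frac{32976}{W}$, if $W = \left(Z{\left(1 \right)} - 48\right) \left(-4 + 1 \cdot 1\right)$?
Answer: $\frac{5496}{23} - \frac{31 \sqrt{11}}{15753} \approx 238.95$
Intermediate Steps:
$Z{\left(p \right)} = 3 - p$
$W = 138$ ($W = \left(\left(3 - 1\right) - 48\right) \left(-4 + 1 \cdot 1\right) = \left(\left(3 - 1\right) - 48\right) \left(-4 + 1\right) = \left(2 - 48\right) \left(-3\right) = \left(-46\right) \left(-3\right) = 138$)
$\frac{\sqrt{16781 + 69 \left(-90\right)}}{-15753} + \frac{32976}{W} = \frac{\sqrt{16781 + 69 \left(-90\right)}}{-15753} + \frac{32976}{138} = \sqrt{16781 - 6210} \left(- \frac{1}{15753}\right) + 32976 \cdot \frac{1}{138} = \sqrt{10571} \left(- \frac{1}{15753}\right) + \frac{5496}{23} = 31 \sqrt{11} \left(- \frac{1}{15753}\right) + \frac{5496}{23} = - \frac{31 \sqrt{11}}{15753} + \frac{5496}{23} = \frac{5496}{23} - \frac{31 \sqrt{11}}{15753}$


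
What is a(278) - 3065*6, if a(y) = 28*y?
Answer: -10606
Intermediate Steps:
a(278) - 3065*6 = 28*278 - 3065*6 = 7784 - 1*18390 = 7784 - 18390 = -10606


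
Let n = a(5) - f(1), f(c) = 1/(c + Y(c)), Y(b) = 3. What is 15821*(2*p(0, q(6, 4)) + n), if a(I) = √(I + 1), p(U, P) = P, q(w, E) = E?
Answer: 490451/4 + 15821*√6 ≈ 1.6137e+5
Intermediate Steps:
f(c) = 1/(3 + c) (f(c) = 1/(c + 3) = 1/(3 + c))
a(I) = √(1 + I)
n = -¼ + √6 (n = √(1 + 5) - 1/(3 + 1) = √6 - 1/4 = √6 - 1*¼ = √6 - ¼ = -¼ + √6 ≈ 2.1995)
15821*(2*p(0, q(6, 4)) + n) = 15821*(2*4 + (-¼ + √6)) = 15821*(8 + (-¼ + √6)) = 15821*(31/4 + √6) = 490451/4 + 15821*√6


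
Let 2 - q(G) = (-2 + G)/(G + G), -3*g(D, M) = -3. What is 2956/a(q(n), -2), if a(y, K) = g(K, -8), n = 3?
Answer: 2956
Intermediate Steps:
g(D, M) = 1 (g(D, M) = -⅓*(-3) = 1)
q(G) = 2 - (-2 + G)/(2*G) (q(G) = 2 - (-2 + G)/(G + G) = 2 - (-2 + G)/(2*G))
a(y, K) = 1
2956/a(q(n), -2) = 2956/1 = 2956*1 = 2956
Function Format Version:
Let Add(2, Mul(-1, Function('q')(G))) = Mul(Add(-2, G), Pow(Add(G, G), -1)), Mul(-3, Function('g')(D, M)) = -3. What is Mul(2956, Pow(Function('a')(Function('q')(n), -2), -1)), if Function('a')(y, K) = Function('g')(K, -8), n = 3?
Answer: 2956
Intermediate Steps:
Function('g')(D, M) = 1 (Function('g')(D, M) = Mul(Rational(-1, 3), -3) = 1)
Function('q')(G) = Add(2, Mul(Rational(-1, 2), Pow(G, -1), Add(-2, G))) (Function('q')(G) = Add(2, Mul(-1, Mul(Add(-2, G), Pow(Add(G, G), -1)))) = Add(2, Mul(-1, Mul(Add(-2, G), Pow(Mul(2, G), -1)))) = Add(2, Mul(-1, Mul(Add(-2, G), Mul(Rational(1, 2), Pow(G, -1))))) = Add(2, Mul(-1, Mul(Rational(1, 2), Pow(G, -1), Add(-2, G)))) = Add(2, Mul(Rational(-1, 2), Pow(G, -1), Add(-2, G))))
Function('a')(y, K) = 1
Mul(2956, Pow(Function('a')(Function('q')(n), -2), -1)) = Mul(2956, Pow(1, -1)) = Mul(2956, 1) = 2956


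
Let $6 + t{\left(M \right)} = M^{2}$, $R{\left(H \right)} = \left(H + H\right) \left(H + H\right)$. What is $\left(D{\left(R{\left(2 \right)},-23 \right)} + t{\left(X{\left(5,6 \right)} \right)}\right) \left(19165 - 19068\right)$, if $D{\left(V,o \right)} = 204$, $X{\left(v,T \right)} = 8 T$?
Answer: $242694$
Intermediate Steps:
$R{\left(H \right)} = 4 H^{2}$ ($R{\left(H \right)} = 2 H 2 H = 4 H^{2}$)
$t{\left(M \right)} = -6 + M^{2}$
$\left(D{\left(R{\left(2 \right)},-23 \right)} + t{\left(X{\left(5,6 \right)} \right)}\right) \left(19165 - 19068\right) = \left(204 - \left(6 - \left(8 \cdot 6\right)^{2}\right)\right) \left(19165 - 19068\right) = \left(204 - \left(6 - 48^{2}\right)\right) 97 = \left(204 + \left(-6 + 2304\right)\right) 97 = \left(204 + 2298\right) 97 = 2502 \cdot 97 = 242694$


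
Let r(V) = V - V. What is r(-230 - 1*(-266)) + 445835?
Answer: 445835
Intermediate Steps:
r(V) = 0
r(-230 - 1*(-266)) + 445835 = 0 + 445835 = 445835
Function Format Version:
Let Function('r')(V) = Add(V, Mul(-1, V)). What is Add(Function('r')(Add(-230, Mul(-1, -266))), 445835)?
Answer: 445835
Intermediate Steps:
Function('r')(V) = 0
Add(Function('r')(Add(-230, Mul(-1, -266))), 445835) = Add(0, 445835) = 445835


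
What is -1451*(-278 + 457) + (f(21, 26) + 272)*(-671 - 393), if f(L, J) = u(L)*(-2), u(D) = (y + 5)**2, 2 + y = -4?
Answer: -547009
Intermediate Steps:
y = -6 (y = -2 - 4 = -6)
u(D) = 1 (u(D) = (-6 + 5)**2 = (-1)**2 = 1)
f(L, J) = -2 (f(L, J) = 1*(-2) = -2)
-1451*(-278 + 457) + (f(21, 26) + 272)*(-671 - 393) = -1451*(-278 + 457) + (-2 + 272)*(-671 - 393) = -1451*179 + 270*(-1064) = -259729 - 287280 = -547009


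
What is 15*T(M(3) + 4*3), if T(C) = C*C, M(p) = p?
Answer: 3375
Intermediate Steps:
T(C) = C²
15*T(M(3) + 4*3) = 15*(3 + 4*3)² = 15*(3 + 12)² = 15*15² = 15*225 = 3375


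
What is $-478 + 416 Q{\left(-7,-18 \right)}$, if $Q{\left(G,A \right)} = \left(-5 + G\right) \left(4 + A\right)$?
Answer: $69410$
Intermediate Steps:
$-478 + 416 Q{\left(-7,-18 \right)} = -478 + 416 \left(-20 - -90 + 4 \left(-7\right) - -126\right) = -478 + 416 \left(-20 + 90 - 28 + 126\right) = -478 + 416 \cdot 168 = -478 + 69888 = 69410$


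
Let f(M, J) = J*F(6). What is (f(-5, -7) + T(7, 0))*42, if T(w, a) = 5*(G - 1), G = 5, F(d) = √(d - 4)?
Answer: 840 - 294*√2 ≈ 424.22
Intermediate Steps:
F(d) = √(-4 + d)
f(M, J) = J*√2 (f(M, J) = J*√(-4 + 6) = J*√2)
T(w, a) = 20 (T(w, a) = 5*(5 - 1) = 5*4 = 20)
(f(-5, -7) + T(7, 0))*42 = (-7*√2 + 20)*42 = (20 - 7*√2)*42 = 840 - 294*√2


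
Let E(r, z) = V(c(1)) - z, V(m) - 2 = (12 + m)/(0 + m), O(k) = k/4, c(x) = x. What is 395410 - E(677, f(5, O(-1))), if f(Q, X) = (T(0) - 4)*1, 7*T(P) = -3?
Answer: 2767734/7 ≈ 3.9539e+5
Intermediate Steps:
O(k) = k/4 (O(k) = k*(¼) = k/4)
T(P) = -3/7 (T(P) = (⅐)*(-3) = -3/7)
V(m) = 2 + (12 + m)/m (V(m) = 2 + (12 + m)/(0 + m) = 2 + (12 + m)/m)
f(Q, X) = -31/7 (f(Q, X) = (-3/7 - 4)*1 = -31/7*1 = -31/7)
E(r, z) = 15 - z (E(r, z) = (3 + 12/1) - z = (3 + 12*1) - z = (3 + 12) - z = 15 - z)
395410 - E(677, f(5, O(-1))) = 395410 - (15 - 1*(-31/7)) = 395410 - (15 + 31/7) = 395410 - 1*136/7 = 395410 - 136/7 = 2767734/7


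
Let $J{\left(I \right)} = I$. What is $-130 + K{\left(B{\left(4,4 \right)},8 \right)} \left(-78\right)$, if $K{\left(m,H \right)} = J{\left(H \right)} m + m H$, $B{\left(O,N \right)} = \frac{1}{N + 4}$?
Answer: $-286$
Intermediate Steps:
$B{\left(O,N \right)} = \frac{1}{4 + N}$
$K{\left(m,H \right)} = 2 H m$ ($K{\left(m,H \right)} = H m + m H = H m + H m = 2 H m$)
$-130 + K{\left(B{\left(4,4 \right)},8 \right)} \left(-78\right) = -130 + 2 \cdot 8 \frac{1}{4 + 4} \left(-78\right) = -130 + 2 \cdot 8 \cdot \frac{1}{8} \left(-78\right) = -130 + 2 \left(-78\right) = -130 - 156 = -286$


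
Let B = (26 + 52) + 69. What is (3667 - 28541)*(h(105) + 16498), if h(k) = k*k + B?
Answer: -688263580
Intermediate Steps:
B = 147 (B = 78 + 69 = 147)
h(k) = 147 + k**2 (h(k) = k*k + 147 = k**2 + 147 = 147 + k**2)
(3667 - 28541)*(h(105) + 16498) = (3667 - 28541)*((147 + 105**2) + 16498) = -24874*((147 + 11025) + 16498) = -24874*(11172 + 16498) = -24874*27670 = -688263580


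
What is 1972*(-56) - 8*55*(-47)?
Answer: -89752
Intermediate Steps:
1972*(-56) - 8*55*(-47) = -110432 - 440*(-47) = -110432 + 20680 = -89752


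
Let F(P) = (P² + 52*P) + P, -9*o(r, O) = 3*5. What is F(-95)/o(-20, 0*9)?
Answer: -2394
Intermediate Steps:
o(r, O) = -5/3
F(P) = P² + 53*P
F(-95)/o(-20, 0*9) = (-95*(53 - 95))/(-5/3) = -95*(-42)*(-⅗) = 3990*(-⅗) = -2394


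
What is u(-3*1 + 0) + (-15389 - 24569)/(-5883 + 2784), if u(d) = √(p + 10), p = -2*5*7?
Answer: 39958/3099 + 2*I*√15 ≈ 12.894 + 7.746*I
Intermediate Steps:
p = -70 (p = -10*7 = -70)
u(d) = 2*I*√15 (u(d) = √(-70 + 10) = √(-60) = 2*I*√15)
u(-3*1 + 0) + (-15389 - 24569)/(-5883 + 2784) = 2*I*√15 + (-15389 - 24569)/(-5883 + 2784) = 2*I*√15 - 39958/(-3099) = 2*I*√15 - 39958*(-1/3099) = 2*I*√15 + 39958/3099 = 39958/3099 + 2*I*√15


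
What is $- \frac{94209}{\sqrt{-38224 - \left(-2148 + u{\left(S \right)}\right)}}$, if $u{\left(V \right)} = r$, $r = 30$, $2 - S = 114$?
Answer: $\frac{94209 i \sqrt{36106}}{36106} \approx 495.8 i$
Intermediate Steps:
$S = -112$ ($S = 2 - 114 = -112$)
$u{\left(V \right)} = 30$
$- \frac{94209}{\sqrt{-38224 - \left(-2148 + u{\left(S \right)}\right)}} = - \frac{94209}{\sqrt{-38224 + \left(2148 - 30\right)}} = - \frac{94209}{\sqrt{-38224 + 2118}} = - \frac{94209}{\sqrt{-36106}} = - \frac{94209}{i \sqrt{36106}} = - 94209 \left(- \frac{i \sqrt{36106}}{36106}\right) = \frac{94209 i \sqrt{36106}}{36106}$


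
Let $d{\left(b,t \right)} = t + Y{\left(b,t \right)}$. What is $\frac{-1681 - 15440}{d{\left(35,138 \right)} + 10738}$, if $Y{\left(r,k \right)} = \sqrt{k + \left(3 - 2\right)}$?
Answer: $- \frac{62069332}{39429079} + \frac{5707 \sqrt{139}}{39429079} \approx -1.5725$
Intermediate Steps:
$Y{\left(r,k \right)} = \sqrt{1 + k}$ ($Y{\left(r,k \right)} = \sqrt{k + 1} = \sqrt{1 + k}$)
$d{\left(b,t \right)} = t + \sqrt{1 + t}$
$\frac{-1681 - 15440}{d{\left(35,138 \right)} + 10738} = \frac{-1681 - 15440}{\left(138 + \sqrt{1 + 138}\right) + 10738} = - \frac{17121}{\left(138 + \sqrt{139}\right) + 10738} = - \frac{17121}{10876 + \sqrt{139}}$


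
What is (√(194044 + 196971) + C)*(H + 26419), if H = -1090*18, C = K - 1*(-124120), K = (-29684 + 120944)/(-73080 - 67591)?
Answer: 118710494174740/140671 + 6799*√391015 ≈ 8.4814e+8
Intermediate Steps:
K = -91260/140671 (K = 91260/(-140671) = 91260*(-1/140671) = -91260/140671 ≈ -0.64875)
C = 17459993260/140671 (C = -91260/140671 - 1*(-124120) = -91260/140671 + 124120 = 17459993260/140671 ≈ 1.2412e+5)
H = -19620
(√(194044 + 196971) + C)*(H + 26419) = (√(194044 + 196971) + 17459993260/140671)*(-19620 + 26419) = (√391015 + 17459993260/140671)*6799 = (17459993260/140671 + √391015)*6799 = 118710494174740/140671 + 6799*√391015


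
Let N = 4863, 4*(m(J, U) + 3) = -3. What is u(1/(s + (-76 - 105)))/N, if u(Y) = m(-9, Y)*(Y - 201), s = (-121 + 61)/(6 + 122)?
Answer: 5836195/37652588 ≈ 0.15500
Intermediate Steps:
m(J, U) = -15/4 (m(J, U) = -3 + (1/4)*(-3) = -3 - 3/4 = -15/4)
s = -15/32 (s = -60/128 = -60*1/128 = -15/32 ≈ -0.46875)
u(Y) = 3015/4 - 15*Y/4 (u(Y) = -15*(Y - 201)/4 = -15*(-201 + Y)/4 = 3015/4 - 15*Y/4)
u(1/(s + (-76 - 105)))/N = (3015/4 - 15/(4*(-15/32 + (-76 - 105))))/4863 = (3015/4 - 15/(4*(-15/32 - 181)))*(1/4863) = (3015/4 - 15/(4*(-5807/32)))*(1/4863) = (3015/4 - 15/4*(-32/5807))*(1/4863) = (3015/4 + 120/5807)*(1/4863) = (17508585/23228)*(1/4863) = 5836195/37652588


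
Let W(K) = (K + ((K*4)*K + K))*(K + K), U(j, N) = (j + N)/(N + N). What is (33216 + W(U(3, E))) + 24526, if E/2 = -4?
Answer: 29564229/512 ≈ 57743.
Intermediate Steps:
E = -8 (E = 2*(-4) = -8)
U(j, N) = (N + j)/(2*N) (U(j, N) = (N + j)/((2*N)) = (N + j)*(1/(2*N)) = (N + j)/(2*N))
W(K) = 2*K*(2*K + 4*K²) (W(K) = (K + ((4*K)*K + K))*(2*K) = (K + (4*K² + K))*(2*K) = (K + (K + 4*K²))*(2*K) = (2*K + 4*K²)*(2*K) = 2*K*(2*K + 4*K²))
(33216 + W(U(3, E))) + 24526 = (33216 + ((½)*(-8 + 3)/(-8))²*(4 + 8*((½)*(-8 + 3)/(-8)))) + 24526 = (33216 + ((½)*(-⅛)*(-5))²*(4 + 8*((½)*(-⅛)*(-5)))) + 24526 = (33216 + (5/16)²*(4 + 8*(5/16))) + 24526 = (33216 + 25*(4 + 5/2)/256) + 24526 = (33216 + (25/256)*(13/2)) + 24526 = (33216 + 325/512) + 24526 = 17006917/512 + 24526 = 29564229/512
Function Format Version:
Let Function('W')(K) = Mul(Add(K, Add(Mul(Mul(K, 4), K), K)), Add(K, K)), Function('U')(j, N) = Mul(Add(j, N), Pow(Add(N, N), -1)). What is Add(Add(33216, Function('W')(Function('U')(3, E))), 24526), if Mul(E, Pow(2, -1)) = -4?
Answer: Rational(29564229, 512) ≈ 57743.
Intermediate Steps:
E = -8 (E = Mul(2, -4) = -8)
Function('U')(j, N) = Mul(Rational(1, 2), Pow(N, -1), Add(N, j)) (Function('U')(j, N) = Mul(Add(N, j), Pow(Mul(2, N), -1)) = Mul(Add(N, j), Mul(Rational(1, 2), Pow(N, -1))) = Mul(Rational(1, 2), Pow(N, -1), Add(N, j)))
Function('W')(K) = Mul(2, K, Add(Mul(2, K), Mul(4, Pow(K, 2)))) (Function('W')(K) = Mul(Add(K, Add(Mul(Mul(4, K), K), K)), Mul(2, K)) = Mul(Add(K, Add(Mul(4, Pow(K, 2)), K)), Mul(2, K)) = Mul(Add(K, Add(K, Mul(4, Pow(K, 2)))), Mul(2, K)) = Mul(Add(Mul(2, K), Mul(4, Pow(K, 2))), Mul(2, K)) = Mul(2, K, Add(Mul(2, K), Mul(4, Pow(K, 2)))))
Add(Add(33216, Function('W')(Function('U')(3, E))), 24526) = Add(Add(33216, Mul(Pow(Mul(Rational(1, 2), Pow(-8, -1), Add(-8, 3)), 2), Add(4, Mul(8, Mul(Rational(1, 2), Pow(-8, -1), Add(-8, 3)))))), 24526) = Add(Add(33216, Mul(Pow(Mul(Rational(1, 2), Rational(-1, 8), -5), 2), Add(4, Mul(8, Mul(Rational(1, 2), Rational(-1, 8), -5))))), 24526) = Add(Add(33216, Mul(Pow(Rational(5, 16), 2), Add(4, Mul(8, Rational(5, 16))))), 24526) = Add(Add(33216, Mul(Rational(25, 256), Add(4, Rational(5, 2)))), 24526) = Add(Add(33216, Mul(Rational(25, 256), Rational(13, 2))), 24526) = Add(Add(33216, Rational(325, 512)), 24526) = Add(Rational(17006917, 512), 24526) = Rational(29564229, 512)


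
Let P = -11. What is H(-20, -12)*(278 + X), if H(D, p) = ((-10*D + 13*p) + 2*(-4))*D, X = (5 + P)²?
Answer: -226080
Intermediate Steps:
X = 36 (X = (5 - 11)² = (-6)² = 36)
H(D, p) = D*(-8 - 10*D + 13*p) (H(D, p) = ((-10*D + 13*p) - 8)*D = (-8 - 10*D + 13*p)*D = D*(-8 - 10*D + 13*p))
H(-20, -12)*(278 + X) = (-20*(-8 - 10*(-20) + 13*(-12)))*(278 + 36) = -20*(-8 + 200 - 156)*314 = -20*36*314 = -720*314 = -226080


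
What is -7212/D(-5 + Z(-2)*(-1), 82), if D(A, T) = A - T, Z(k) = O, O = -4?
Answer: 7212/83 ≈ 86.892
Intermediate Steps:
Z(k) = -4
-7212/D(-5 + Z(-2)*(-1), 82) = -7212/((-5 - 4*(-1)) - 1*82) = -7212/((-5 + 4) - 82) = -7212/(-1 - 82) = -7212/(-83) = -7212*(-1/83) = 7212/83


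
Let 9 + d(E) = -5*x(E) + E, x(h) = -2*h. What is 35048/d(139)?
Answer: 4381/190 ≈ 23.058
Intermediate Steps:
d(E) = -9 + 11*E (d(E) = -9 + (-(-10)*E + E) = -9 + (10*E + E) = -9 + 11*E)
35048/d(139) = 35048/(-9 + 11*139) = 35048/(-9 + 1529) = 35048/1520 = 35048*(1/1520) = 4381/190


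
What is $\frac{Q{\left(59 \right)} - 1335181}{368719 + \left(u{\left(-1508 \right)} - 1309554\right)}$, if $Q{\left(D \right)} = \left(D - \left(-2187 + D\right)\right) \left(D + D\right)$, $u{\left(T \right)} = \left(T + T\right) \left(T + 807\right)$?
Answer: $- \frac{1077115}{1173381} \approx -0.91796$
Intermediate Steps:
$u{\left(T \right)} = 2 T \left(807 + T\right)$
$Q{\left(D \right)} = 4374 D$ ($Q{\left(D \right)} = 2187 \cdot 2 D = 4374 D$)
$\frac{Q{\left(59 \right)} - 1335181}{368719 + \left(u{\left(-1508 \right)} - 1309554\right)} = \frac{4374 \cdot 59 - 1335181}{368719 - \left(1309554 + 3016 \left(807 - 1508\right)\right)} = \frac{258066 - 1335181}{368719 - \left(1309554 + 3016 \left(-701\right)\right)} = - \frac{1077115}{368719 + \left(2114216 - 1309554\right)} = - \frac{1077115}{368719 + 804662} = - \frac{1077115}{1173381}$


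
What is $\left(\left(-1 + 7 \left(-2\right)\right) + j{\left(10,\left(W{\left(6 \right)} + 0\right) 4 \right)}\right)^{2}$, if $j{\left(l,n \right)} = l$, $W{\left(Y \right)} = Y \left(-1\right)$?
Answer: $25$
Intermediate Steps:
$W{\left(Y \right)} = - Y$
$\left(\left(-1 + 7 \left(-2\right)\right) + j{\left(10,\left(W{\left(6 \right)} + 0\right) 4 \right)}\right)^{2} = \left(\left(-1 + 7 \left(-2\right)\right) + 10\right)^{2} = \left(\left(-1 - 14\right) + 10\right)^{2} = \left(-15 + 10\right)^{2} = \left(-5\right)^{2} = 25$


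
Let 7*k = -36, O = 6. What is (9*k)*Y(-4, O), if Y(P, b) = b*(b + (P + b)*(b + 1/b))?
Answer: -35640/7 ≈ -5091.4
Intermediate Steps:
k = -36/7 (k = (⅐)*(-36) = -36/7 ≈ -5.1429)
(9*k)*Y(-4, O) = (9*(-36/7))*(-4 + 6 + 6² + 6³ - 4*6²) = -324*(-4 + 6 + 36 + 216 - 4*36)/7 = -324*(-4 + 6 + 36 + 216 - 144)/7 = -324/7*110 = -35640/7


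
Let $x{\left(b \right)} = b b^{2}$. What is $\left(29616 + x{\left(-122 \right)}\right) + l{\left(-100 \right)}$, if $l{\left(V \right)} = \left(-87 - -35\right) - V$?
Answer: $-1786184$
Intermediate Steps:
$x{\left(b \right)} = b^{3}$
$l{\left(V \right)} = -52 - V$ ($l{\left(V \right)} = \left(-87 + 35\right) - V = -52 - V$)
$\left(29616 + x{\left(-122 \right)}\right) + l{\left(-100 \right)} = \left(29616 + \left(-122\right)^{3}\right) - -48 = \left(29616 - 1815848\right) + \left(-52 + 100\right) = -1786232 + 48 = -1786184$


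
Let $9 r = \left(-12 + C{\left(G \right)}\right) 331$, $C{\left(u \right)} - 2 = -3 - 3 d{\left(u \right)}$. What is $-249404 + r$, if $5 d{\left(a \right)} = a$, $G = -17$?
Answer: $- \frac{11227814}{45} \approx -2.4951 \cdot 10^{5}$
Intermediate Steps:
$d{\left(a \right)} = \frac{a}{5}$
$C{\left(u \right)} = -1 - \frac{3 u}{5}$ ($C{\left(u \right)} = 2 - \left(3 + 3 \frac{u}{5}\right) = 2 - \left(3 + \frac{3 u}{5}\right) = -1 - \frac{3 u}{5}$)
$r = - \frac{4634}{45}$ ($r = \frac{\left(-12 - - \frac{46}{5}\right) 331}{9} = \frac{\left(-12 + \left(-1 + \frac{51}{5}\right)\right) 331}{9} = \frac{\left(-12 + \frac{46}{5}\right) 331}{9} = \frac{\left(- \frac{14}{5}\right) 331}{9} = \frac{1}{9} \left(- \frac{4634}{5}\right) = - \frac{4634}{45} \approx -102.98$)
$-249404 + r = -249404 - \frac{4634}{45} = - \frac{11227814}{45}$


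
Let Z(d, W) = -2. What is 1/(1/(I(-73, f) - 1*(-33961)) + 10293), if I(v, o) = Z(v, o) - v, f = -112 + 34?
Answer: 34032/350291377 ≈ 9.7153e-5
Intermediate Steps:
f = -78
I(v, o) = -2 - v
1/(1/(I(-73, f) - 1*(-33961)) + 10293) = 1/(1/((-2 - 1*(-73)) - 1*(-33961)) + 10293) = 1/(1/((-2 + 73) + 33961) + 10293) = 1/(1/(71 + 33961) + 10293) = 1/(1/34032 + 10293) = 1/(350291377/34032) = 34032/350291377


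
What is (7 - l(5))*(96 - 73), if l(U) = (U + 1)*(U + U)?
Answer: -1219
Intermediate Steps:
l(U) = 2*U*(1 + U) (l(U) = (1 + U)*(2*U) = 2*U*(1 + U))
(7 - l(5))*(96 - 73) = (7 - 2*5*(1 + 5))*(96 - 73) = (7 - 2*5*6)*23 = (7 - 1*60)*23 = (7 - 60)*23 = -53*23 = -1219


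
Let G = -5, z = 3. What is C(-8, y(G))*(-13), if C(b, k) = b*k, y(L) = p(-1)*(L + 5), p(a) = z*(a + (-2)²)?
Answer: 0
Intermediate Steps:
p(a) = 12 + 3*a (p(a) = 3*(a + (-2)²) = 3*(a + 4) = 3*(4 + a) = 12 + 3*a)
y(L) = 45 + 9*L (y(L) = (12 + 3*(-1))*(L + 5) = (12 - 3)*(5 + L) = 9*(5 + L) = 45 + 9*L)
C(-8, y(G))*(-13) = -8*(45 + 9*(-5))*(-13) = -8*(45 - 45)*(-13) = -8*0*(-13) = 0*(-13) = 0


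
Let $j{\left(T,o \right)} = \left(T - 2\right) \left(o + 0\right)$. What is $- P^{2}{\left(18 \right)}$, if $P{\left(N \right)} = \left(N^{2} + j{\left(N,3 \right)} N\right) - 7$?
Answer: $-1394761$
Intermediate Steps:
$j{\left(T,o \right)} = o \left(-2 + T\right)$ ($j{\left(T,o \right)} = \left(-2 + T\right) o = o \left(-2 + T\right)$)
$P{\left(N \right)} = -7 + N^{2} + N \left(-6 + 3 N\right)$ ($P{\left(N \right)} = \left(N^{2} + 3 \left(-2 + N\right) N\right) - 7 = \left(N^{2} + \left(-6 + 3 N\right) N\right) - 7 = \left(N^{2} + N \left(-6 + 3 N\right)\right) - 7 = -7 + N^{2} + N \left(-6 + 3 N\right)$)
$- P^{2}{\left(18 \right)} = - \left(-7 - 108 + 4 \cdot 18^{2}\right)^{2} = - \left(-7 - 108 + 4 \cdot 324\right)^{2} = - \left(-7 - 108 + 1296\right)^{2} = - 1181^{2} = \left(-1\right) 1394761 = -1394761$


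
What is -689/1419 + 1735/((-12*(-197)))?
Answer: 277723/1118172 ≈ 0.24837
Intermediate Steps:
-689/1419 + 1735/((-12*(-197))) = -689*1/1419 + 1735/2364 = -689/1419 + 1735*(1/2364) = -689/1419 + 1735/2364 = 277723/1118172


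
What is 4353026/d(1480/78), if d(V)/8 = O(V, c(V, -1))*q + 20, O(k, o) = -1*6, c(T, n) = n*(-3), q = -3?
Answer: 2176513/152 ≈ 14319.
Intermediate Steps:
c(T, n) = -3*n
O(k, o) = -6
d(V) = 304 (d(V) = 8*(-6*(-3) + 20) = 8*(18 + 20) = 8*38 = 304)
4353026/d(1480/78) = 4353026/304 = 4353026*(1/304) = 2176513/152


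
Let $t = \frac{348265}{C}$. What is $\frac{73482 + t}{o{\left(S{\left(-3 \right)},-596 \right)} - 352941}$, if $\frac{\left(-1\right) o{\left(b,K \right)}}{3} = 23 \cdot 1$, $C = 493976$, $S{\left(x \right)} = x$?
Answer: $- \frac{36298692697}{174378467760} \approx -0.20816$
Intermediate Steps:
$o{\left(b,K \right)} = -69$ ($o{\left(b,K \right)} = - 3 \cdot 23 \cdot 1 = \left(-3\right) 23 = -69$)
$t = \frac{348265}{493976} \approx 0.70502$
$\frac{73482 + t}{o{\left(S{\left(-3 \right)},-596 \right)} - 352941} = \frac{73482 + \frac{348265}{493976}}{-69 - 352941} = \frac{36298692697}{493976 \left(-353010\right)} = \frac{36298692697}{493976} \left(- \frac{1}{353010}\right) = - \frac{36298692697}{174378467760}$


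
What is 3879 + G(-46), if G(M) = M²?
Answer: 5995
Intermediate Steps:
3879 + G(-46) = 3879 + (-46)² = 3879 + 2116 = 5995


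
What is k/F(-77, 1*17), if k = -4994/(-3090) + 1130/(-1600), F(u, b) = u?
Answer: -44987/3806880 ≈ -0.011817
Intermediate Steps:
k = 44987/49440 (k = -4994*(-1/3090) + 1130*(-1/1600) = 2497/1545 - 113/160 = 44987/49440 ≈ 0.90993)
k/F(-77, 1*17) = (44987/49440)/(-77) = (44987/49440)*(-1/77) = -44987/3806880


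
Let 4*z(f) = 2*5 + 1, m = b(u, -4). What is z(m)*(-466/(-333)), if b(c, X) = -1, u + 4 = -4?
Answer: 2563/666 ≈ 3.8483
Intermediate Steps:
u = -8 (u = -4 - 4 = -8)
m = -1
z(f) = 11/4 (z(f) = (2*5 + 1)/4 = (10 + 1)/4 = (¼)*11 = 11/4)
z(m)*(-466/(-333)) = 11*(-466/(-333))/4 = 11*(-466*(-1/333))/4 = (11/4)*(466/333) = 2563/666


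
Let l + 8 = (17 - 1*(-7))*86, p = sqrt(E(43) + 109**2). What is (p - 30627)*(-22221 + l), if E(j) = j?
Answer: 617593455 - 40330*sqrt(2981) ≈ 6.1539e+8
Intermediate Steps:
p = 2*sqrt(2981) (p = sqrt(43 + 109**2) = sqrt(43 + 11881) = sqrt(11924) = 2*sqrt(2981) ≈ 109.20)
l = 2056 (l = -8 + (17 - 1*(-7))*86 = -8 + (17 + 7)*86 = -8 + 24*86 = -8 + 2064 = 2056)
(p - 30627)*(-22221 + l) = (2*sqrt(2981) - 30627)*(-22221 + 2056) = (-30627 + 2*sqrt(2981))*(-20165) = 617593455 - 40330*sqrt(2981)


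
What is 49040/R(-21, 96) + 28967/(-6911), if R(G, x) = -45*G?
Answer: 62308325/1306179 ≈ 47.703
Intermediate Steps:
49040/R(-21, 96) + 28967/(-6911) = 49040/((-45*(-21))) + 28967/(-6911) = 49040/945 + 28967*(-1/6911) = 49040*(1/945) - 28967/6911 = 9808/189 - 28967/6911 = 62308325/1306179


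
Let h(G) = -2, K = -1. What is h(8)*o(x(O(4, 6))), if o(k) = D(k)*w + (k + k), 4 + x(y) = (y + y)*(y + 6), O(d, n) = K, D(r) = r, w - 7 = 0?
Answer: 252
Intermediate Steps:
w = 7 (w = 7 + 0 = 7)
O(d, n) = -1
x(y) = -4 + 2*y*(6 + y) (x(y) = -4 + (y + y)*(y + 6) = -4 + (2*y)*(6 + y) = -4 + 2*y*(6 + y))
o(k) = 9*k (o(k) = k*7 + (k + k) = 7*k + 2*k = 9*k)
h(8)*o(x(O(4, 6))) = -18*(-4 + 2*(-1)² + 12*(-1)) = -18*(-4 + 2*1 - 12) = -18*(-4 + 2 - 12) = -18*(-14) = -2*(-126) = 252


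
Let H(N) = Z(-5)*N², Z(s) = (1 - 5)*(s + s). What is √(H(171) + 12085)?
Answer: 5*√47269 ≈ 1087.1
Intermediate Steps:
Z(s) = -8*s
H(N) = 40*N² (H(N) = (-8*(-5))*N² = 40*N²)
√(H(171) + 12085) = √(40*171² + 12085) = √(40*29241 + 12085) = √(1169640 + 12085) = √1181725 = 5*√47269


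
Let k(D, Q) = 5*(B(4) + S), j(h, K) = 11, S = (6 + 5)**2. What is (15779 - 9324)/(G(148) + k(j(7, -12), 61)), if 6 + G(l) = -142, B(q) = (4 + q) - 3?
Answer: 6455/482 ≈ 13.392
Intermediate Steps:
S = 121 (S = 11**2 = 121)
B(q) = 1 + q
G(l) = -148 (G(l) = -6 - 142 = -148)
k(D, Q) = 630 (k(D, Q) = 5*((1 + 4) + 121) = 5*(5 + 121) = 5*126 = 630)
(15779 - 9324)/(G(148) + k(j(7, -12), 61)) = (15779 - 9324)/(-148 + 630) = 6455/482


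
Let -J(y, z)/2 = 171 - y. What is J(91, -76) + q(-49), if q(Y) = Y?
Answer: -209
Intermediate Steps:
J(y, z) = -342 + 2*y (J(y, z) = -2*(171 - y) = -342 + 2*y)
J(91, -76) + q(-49) = (-342 + 2*91) - 49 = (-342 + 182) - 49 = -160 - 49 = -209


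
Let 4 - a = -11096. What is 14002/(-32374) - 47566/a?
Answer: -423830971/89837850 ≈ -4.7177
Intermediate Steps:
a = 11100 (a = 4 - 1*(-11096) = 4 + 11096 = 11100)
14002/(-32374) - 47566/a = 14002/(-32374) - 47566/11100 = 14002*(-1/32374) - 47566*1/11100 = -7001/16187 - 23783/5550 = -423830971/89837850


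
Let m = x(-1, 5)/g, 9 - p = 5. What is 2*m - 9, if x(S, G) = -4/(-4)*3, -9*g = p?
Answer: -45/2 ≈ -22.500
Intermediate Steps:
p = 4 (p = 9 - 1*5 = 9 - 5 = 4)
g = -4/9 (g = -⅑*4 = -4/9 ≈ -0.44444)
x(S, G) = 3 (x(S, G) = -4*(-¼)*3 = 1*3 = 3)
m = -27/4 (m = 3/(-4/9) = 3*(-9/4) = -27/4 ≈ -6.7500)
2*m - 9 = 2*(-27/4) - 9 = -27/2 - 9 = -45/2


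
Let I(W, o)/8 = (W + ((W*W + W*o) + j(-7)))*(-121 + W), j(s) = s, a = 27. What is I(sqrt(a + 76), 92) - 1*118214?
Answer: -134510 - 89256*sqrt(103) ≈ -1.0404e+6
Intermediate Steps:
I(W, o) = 8*(-121 + W)*(-7 + W + W**2 + W*o) (I(W, o) = 8*((W + ((W*W + W*o) - 7))*(-121 + W)) = 8*((W + ((W**2 + W*o) - 7))*(-121 + W)) = 8*((W + (-7 + W**2 + W*o))*(-121 + W)) = 8*((-7 + W + W**2 + W*o)*(-121 + W)) = 8*((-121 + W)*(-7 + W + W**2 + W*o)) = 8*(-121 + W)*(-7 + W + W**2 + W*o))
I(sqrt(a + 76), 92) - 1*118214 = (6776 - 1024*sqrt(27 + 76) - 960*(sqrt(27 + 76))**2 + 8*(sqrt(27 + 76))**3 - 968*sqrt(27 + 76)*92 + 8*92*(sqrt(27 + 76))**2) - 1*118214 = (6776 - 1024*sqrt(103) - 960*(sqrt(103))**2 + 8*(sqrt(103))**3 - 968*sqrt(103)*92 + 8*92*(sqrt(103))**2) - 118214 = (6776 - 1024*sqrt(103) - 960*103 + 8*(103*sqrt(103)) - 89056*sqrt(103) + 8*92*103) - 118214 = (6776 - 1024*sqrt(103) - 98880 + 824*sqrt(103) - 89056*sqrt(103) + 75808) - 118214 = (-16296 - 89256*sqrt(103)) - 118214 = -134510 - 89256*sqrt(103)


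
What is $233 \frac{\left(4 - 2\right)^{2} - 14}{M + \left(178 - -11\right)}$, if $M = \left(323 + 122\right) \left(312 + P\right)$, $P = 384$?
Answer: $- \frac{2330}{309909} \approx -0.0075183$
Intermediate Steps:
$M = 309720$ ($M = \left(323 + 122\right) \left(312 + 384\right) = 445 \cdot 696 = 309720$)
$233 \frac{\left(4 - 2\right)^{2} - 14}{M + \left(178 - -11\right)} = 233 \frac{\left(4 - 2\right)^{2} - 14}{309720 + \left(178 - -11\right)} = 233 \frac{2^{2} - 14}{309720 + \left(178 + 11\right)} = 233 \frac{4 - 14}{309720 + 189} = 233 \left(- \frac{10}{309909}\right) = - \frac{2330}{309909}$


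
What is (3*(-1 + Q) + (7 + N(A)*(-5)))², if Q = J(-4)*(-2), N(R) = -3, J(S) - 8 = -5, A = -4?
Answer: 1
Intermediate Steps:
J(S) = 3 (J(S) = 8 - 5 = 3)
Q = -6 (Q = 3*(-2) = -6)
(3*(-1 + Q) + (7 + N(A)*(-5)))² = (3*(-1 - 6) + (7 - 3*(-5)))² = (3*(-7) + (7 + 15))² = (-21 + 22)² = 1² = 1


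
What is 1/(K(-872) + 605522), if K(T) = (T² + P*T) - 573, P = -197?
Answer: 1/1537117 ≈ 6.5057e-7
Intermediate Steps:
K(T) = -573 + T² - 197*T (K(T) = (T² - 197*T) - 573 = -573 + T² - 197*T)
1/(K(-872) + 605522) = 1/((-573 + (-872)² - 197*(-872)) + 605522) = 1/((-573 + 760384 + 171784) + 605522) = 1/(931595 + 605522) = 1/1537117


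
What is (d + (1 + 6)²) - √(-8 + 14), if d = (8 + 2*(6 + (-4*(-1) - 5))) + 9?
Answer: 76 - √6 ≈ 73.551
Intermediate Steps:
d = 27 (d = (8 + 2*(6 + (4 - 5))) + 9 = (8 + 2*(6 - 1)) + 9 = (8 + 2*5) + 9 = (8 + 10) + 9 = 18 + 9 = 27)
(d + (1 + 6)²) - √(-8 + 14) = (27 + (1 + 6)²) - √(-8 + 14) = (27 + 7²) - √6 = (27 + 49) - √6 = 76 - √6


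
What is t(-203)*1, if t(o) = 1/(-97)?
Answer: -1/97 ≈ -0.010309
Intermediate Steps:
t(o) = -1/97
t(-203)*1 = -1/97*1 = -1/97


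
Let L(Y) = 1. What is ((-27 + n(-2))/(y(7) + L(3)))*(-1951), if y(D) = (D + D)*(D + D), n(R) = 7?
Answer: 39020/197 ≈ 198.07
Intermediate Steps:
y(D) = 4*D² (y(D) = (2*D)*(2*D) = 4*D²)
((-27 + n(-2))/(y(7) + L(3)))*(-1951) = ((-27 + 7)/(4*7² + 1))*(-1951) = -20/(4*49 + 1)*(-1951) = -20/(196 + 1)*(-1951) = -20/197*(-1951) = 39020/197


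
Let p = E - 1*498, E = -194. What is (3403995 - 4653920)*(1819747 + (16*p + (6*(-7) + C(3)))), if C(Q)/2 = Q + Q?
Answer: -2260670601625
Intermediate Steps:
C(Q) = 4*Q (C(Q) = 2*(Q + Q) = 2*(2*Q) = 4*Q)
p = -692 (p = -194 - 1*498 = -194 - 498 = -692)
(3403995 - 4653920)*(1819747 + (16*p + (6*(-7) + C(3)))) = (3403995 - 4653920)*(1819747 + (16*(-692) + (6*(-7) + 4*3))) = -1249925*(1819747 + (-11072 + (-42 + 12))) = -1249925*(1819747 + (-11072 - 30)) = -1249925*(1819747 - 11102) = -1249925*1808645 = -2260670601625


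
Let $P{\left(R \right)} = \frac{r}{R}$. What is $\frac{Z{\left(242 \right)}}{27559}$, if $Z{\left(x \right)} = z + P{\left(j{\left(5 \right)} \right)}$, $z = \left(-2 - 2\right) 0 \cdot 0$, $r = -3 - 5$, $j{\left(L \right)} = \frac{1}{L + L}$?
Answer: $- \frac{80}{27559} \approx -0.0029029$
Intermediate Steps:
$j{\left(L \right)} = \frac{1}{2 L}$
$r = -8$ ($r = -3 - 5 = -8$)
$z = 0$ ($z = \left(-2 - 2\right) 0 \cdot 0 = \left(-4\right) 0 \cdot 0 = 0 \cdot 0 = 0$)
$P{\left(R \right)} = - \frac{8}{R}$
$Z{\left(x \right)} = -80$ ($Z{\left(x \right)} = 0 - \frac{8}{\frac{1}{2} \cdot \frac{1}{5}} = 0 - 8 \frac{1}{\frac{1}{10}} = 0 - 80 = -80$)
$\frac{Z{\left(242 \right)}}{27559} = - \frac{80}{27559}$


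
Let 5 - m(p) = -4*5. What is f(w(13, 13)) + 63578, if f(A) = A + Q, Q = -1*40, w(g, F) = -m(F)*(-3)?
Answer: 63613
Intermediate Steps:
m(p) = 25 (m(p) = 5 - (-4)*5 = 5 - 1*(-20) = 5 + 20 = 25)
w(g, F) = 75 (w(g, F) = -1*25*(-3) = -25*(-3) = 75)
Q = -40
f(A) = -40 + A (f(A) = A - 40 = -40 + A)
f(w(13, 13)) + 63578 = (-40 + 75) + 63578 = 35 + 63578 = 63613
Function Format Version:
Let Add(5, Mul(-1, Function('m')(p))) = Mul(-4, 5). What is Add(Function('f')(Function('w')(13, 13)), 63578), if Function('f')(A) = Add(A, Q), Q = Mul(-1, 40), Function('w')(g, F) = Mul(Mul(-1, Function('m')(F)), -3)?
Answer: 63613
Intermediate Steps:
Function('m')(p) = 25 (Function('m')(p) = Add(5, Mul(-1, Mul(-4, 5))) = Add(5, Mul(-1, -20)) = Add(5, 20) = 25)
Function('w')(g, F) = 75 (Function('w')(g, F) = Mul(Mul(-1, 25), -3) = Mul(-25, -3) = 75)
Q = -40
Function('f')(A) = Add(-40, A) (Function('f')(A) = Add(A, -40) = Add(-40, A))
Add(Function('f')(Function('w')(13, 13)), 63578) = Add(Add(-40, 75), 63578) = Add(35, 63578) = 63613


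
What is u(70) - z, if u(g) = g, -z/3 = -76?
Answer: -158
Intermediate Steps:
z = 228 (z = -3*(-76) = 228)
u(70) - z = 70 - 1*228 = 70 - 228 = -158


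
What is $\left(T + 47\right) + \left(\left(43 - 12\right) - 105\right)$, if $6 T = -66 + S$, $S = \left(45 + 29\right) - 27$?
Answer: $- \frac{181}{6} \approx -30.167$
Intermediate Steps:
$S = 47$ ($S = 74 - 27 = 47$)
$T = - \frac{19}{6}$ ($T = \frac{-66 + 47}{6} = \frac{1}{6} \left(-19\right) = - \frac{19}{6} \approx -3.1667$)
$\left(T + 47\right) + \left(\left(43 - 12\right) - 105\right) = \left(- \frac{19}{6} + 47\right) + \left(\left(43 - 12\right) - 105\right) = \frac{263}{6} + \left(31 - 105\right) = \frac{263}{6} - 74 = - \frac{181}{6}$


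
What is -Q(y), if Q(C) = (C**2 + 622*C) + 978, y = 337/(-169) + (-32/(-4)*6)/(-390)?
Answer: 238763539/714025 ≈ 334.39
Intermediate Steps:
y = -1789/845 (y = 337*(-1/169) + (-32*(-1)/4*6)*(-1/390) = -337/169 + (-4*(-2)*6)*(-1/390) = -337/169 + (8*6)*(-1/390) = -337/169 + 48*(-1/390) = -337/169 - 8/65 = -1789/845 ≈ -2.1172)
Q(C) = 978 + C**2 + 622*C
-Q(y) = -(978 + (-1789/845)**2 + 622*(-1789/845)) = -(978 + 3200521/714025 - 1112758/845) = -1*(-238763539/714025) = 238763539/714025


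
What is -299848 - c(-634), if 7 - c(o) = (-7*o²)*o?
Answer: 1783580873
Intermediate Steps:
c(o) = 7 + 7*o³ (c(o) = 7 - (-7*o²)*o = 7 - (-7)*o³ = 7 + 7*o³)
-299848 - c(-634) = -299848 - (7 + 7*(-634)³) = -299848 - (7 + 7*(-254840104)) = -299848 - (7 - 1783880728) = -299848 - 1*(-1783880721) = -299848 + 1783880721 = 1783580873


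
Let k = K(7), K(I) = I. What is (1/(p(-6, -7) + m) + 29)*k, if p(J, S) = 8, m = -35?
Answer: 5474/27 ≈ 202.74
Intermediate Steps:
k = 7
(1/(p(-6, -7) + m) + 29)*k = (1/(8 - 35) + 29)*7 = (1/(-27) + 29)*7 = (-1/27 + 29)*7 = (782/27)*7 = 5474/27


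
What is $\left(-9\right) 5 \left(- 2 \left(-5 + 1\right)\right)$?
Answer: $-360$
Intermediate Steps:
$\left(-9\right) 5 \left(- 2 \left(-5 + 1\right)\right) = - 45 \left(\left(-2\right) \left(-4\right)\right) = \left(-45\right) 8 = -360$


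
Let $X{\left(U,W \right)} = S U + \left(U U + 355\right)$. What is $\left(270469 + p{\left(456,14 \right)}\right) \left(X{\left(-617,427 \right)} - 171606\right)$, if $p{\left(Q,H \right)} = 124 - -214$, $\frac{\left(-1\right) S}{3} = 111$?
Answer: $112357553493$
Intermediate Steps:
$S = -333$ ($S = \left(-3\right) 111 = -333$)
$p{\left(Q,H \right)} = 338$ ($p{\left(Q,H \right)} = 124 + 214 = 338$)
$X{\left(U,W \right)} = 355 + U^{2} - 333 U$ ($X{\left(U,W \right)} = - 333 U + \left(U U + 355\right) = - 333 U + \left(U^{2} + 355\right) = - 333 U + \left(355 + U^{2}\right) = 355 + U^{2} - 333 U$)
$\left(270469 + p{\left(456,14 \right)}\right) \left(X{\left(-617,427 \right)} - 171606\right) = \left(270469 + 338\right) \left(\left(355 + \left(-617\right)^{2} - -205461\right) - 171606\right) = 270807 \left(\left(355 + 380689 + 205461\right) - 171606\right) = 270807 \left(586505 - 171606\right) = 270807 \cdot 414899 = 112357553493$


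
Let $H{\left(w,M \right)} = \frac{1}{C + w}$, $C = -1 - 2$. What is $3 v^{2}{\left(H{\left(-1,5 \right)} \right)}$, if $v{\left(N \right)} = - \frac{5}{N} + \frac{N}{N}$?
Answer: $1323$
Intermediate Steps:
$C = -3$ ($C = -1 - 2 = -3$)
$H{\left(w,M \right)} = \frac{1}{-3 + w}$
$v{\left(N \right)} = 1 - \frac{5}{N}$ ($v{\left(N \right)} = - \frac{5}{N} + 1 = 1 - \frac{5}{N}$)
$3 v^{2}{\left(H{\left(-1,5 \right)} \right)} = 3 \left(\frac{-5 + \frac{1}{-3 - 1}}{\frac{1}{-3 - 1}}\right)^{2} = 3 \left(\frac{-5 + \frac{1}{-4}}{\frac{1}{-4}}\right)^{2} = 3 \left(\frac{-5 - \frac{1}{4}}{- \frac{1}{4}}\right)^{2} = 3 \left(\left(-4\right) \left(- \frac{21}{4}\right)\right)^{2} = 3 \cdot 21^{2} = 3 \cdot 441 = 1323$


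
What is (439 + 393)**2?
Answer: 692224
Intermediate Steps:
(439 + 393)**2 = 832**2 = 692224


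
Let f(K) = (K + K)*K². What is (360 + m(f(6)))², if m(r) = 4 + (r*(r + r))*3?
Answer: 1254641931664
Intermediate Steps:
f(K) = 2*K³ (f(K) = (2*K)*K² = 2*K³)
m(r) = 4 + 6*r² (m(r) = 4 + (r*(2*r))*3 = 4 + (2*r²)*3 = 4 + 6*r²)
(360 + m(f(6)))² = (360 + (4 + 6*(2*6³)²))² = (360 + (4 + 6*(2*216)²))² = (360 + (4 + 6*432²))² = (360 + (4 + 6*186624))² = (360 + (4 + 1119744))² = (360 + 1119748)² = 1120108² = 1254641931664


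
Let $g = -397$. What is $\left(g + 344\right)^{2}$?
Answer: $2809$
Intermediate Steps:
$\left(g + 344\right)^{2} = \left(-397 + 344\right)^{2} = \left(-53\right)^{2} = 2809$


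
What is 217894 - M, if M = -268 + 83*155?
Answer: 205297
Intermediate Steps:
M = 12597 (M = -268 + 12865 = 12597)
217894 - M = 217894 - 1*12597 = 217894 - 12597 = 205297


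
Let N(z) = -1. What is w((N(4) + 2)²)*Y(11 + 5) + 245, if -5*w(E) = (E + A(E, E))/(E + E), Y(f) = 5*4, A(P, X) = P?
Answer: 241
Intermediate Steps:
Y(f) = 20
w(E) = -⅕ (w(E) = -(E + E)/(5*(E + E)) = -2*E/(5*(2*E)) = -2*E*1/(2*E)/5 = -⅕*1 = -⅕)
w((N(4) + 2)²)*Y(11 + 5) + 245 = -⅕*20 + 245 = -4 + 245 = 241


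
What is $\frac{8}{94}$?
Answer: $\frac{4}{47} \approx 0.085106$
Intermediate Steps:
$\frac{8}{94} = 8 \cdot \frac{1}{94} = \frac{4}{47}$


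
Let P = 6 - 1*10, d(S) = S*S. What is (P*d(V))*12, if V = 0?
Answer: 0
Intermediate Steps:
d(S) = S²
P = -4 (P = 6 - 10 = -4)
(P*d(V))*12 = -4*0²*12 = -4*0*12 = 0*12 = 0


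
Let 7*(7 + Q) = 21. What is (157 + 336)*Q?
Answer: -1972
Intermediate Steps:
Q = -4 (Q = -7 + (1/7)*21 = -7 + 3 = -4)
(157 + 336)*Q = (157 + 336)*(-4) = 493*(-4) = -1972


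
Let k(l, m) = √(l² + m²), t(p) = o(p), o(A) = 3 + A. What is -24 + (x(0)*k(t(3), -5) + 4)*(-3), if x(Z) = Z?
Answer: -36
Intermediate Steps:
t(p) = 3 + p
-24 + (x(0)*k(t(3), -5) + 4)*(-3) = -24 + (0*√((3 + 3)² + (-5)²) + 4)*(-3) = -24 + (0*√(6² + 25) + 4)*(-3) = -24 + (0*√(36 + 25) + 4)*(-3) = -24 + (0*√61 + 4)*(-3) = -24 + (0 + 4)*(-3) = -24 + 4*(-3) = -24 - 12 = -36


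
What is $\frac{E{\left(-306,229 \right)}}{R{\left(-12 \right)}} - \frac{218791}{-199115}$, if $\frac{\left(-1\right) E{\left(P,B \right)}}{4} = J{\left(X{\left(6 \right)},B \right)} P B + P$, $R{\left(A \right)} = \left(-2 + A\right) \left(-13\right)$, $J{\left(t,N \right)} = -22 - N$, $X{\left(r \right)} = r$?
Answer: $- \frac{1000593722237}{2588495} \approx -3.8655 \cdot 10^{5}$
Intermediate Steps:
$R{\left(A \right)} = 26 - 13 A$
$E{\left(P,B \right)} = - 4 P - 4 B P \left(-22 - B\right)$ ($E{\left(P,B \right)} = - 4 \left(\left(-22 - B\right) P B + P\right) = - 4 \left(P \left(-22 - B\right) B + P\right) = - 4 \left(B P \left(-22 - B\right) + P\right) = - 4 \left(P + B P \left(-22 - B\right)\right) = - 4 P - 4 B P \left(-22 - B\right)$)
$\frac{E{\left(-306,229 \right)}}{R{\left(-12 \right)}} - \frac{218791}{-199115} = \frac{4 \left(-306\right) \left(-1 + 229 \left(22 + 229\right)\right)}{26 - -156} - \frac{218791}{-199115} = \frac{4 \left(-306\right) \left(-1 + 229 \cdot 251\right)}{26 + 156} - - \frac{218791}{199115} = \frac{4 \left(-306\right) \left(-1 + 57479\right)}{182} + \frac{218791}{199115} = 4 \left(-306\right) 57478 \cdot \frac{1}{182} + \frac{218791}{199115} = \left(-70353072\right) \frac{1}{182} + \frac{218791}{199115} = - \frac{35176536}{91} + \frac{218791}{199115} = - \frac{1000593722237}{2588495}$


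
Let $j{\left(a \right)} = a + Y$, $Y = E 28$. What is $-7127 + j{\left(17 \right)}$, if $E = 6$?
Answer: $-6942$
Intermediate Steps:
$Y = 168$ ($Y = 6 \cdot 28 = 168$)
$j{\left(a \right)} = 168 + a$ ($j{\left(a \right)} = a + 168 = 168 + a$)
$-7127 + j{\left(17 \right)} = -7127 + \left(168 + 17\right) = -7127 + 185 = -6942$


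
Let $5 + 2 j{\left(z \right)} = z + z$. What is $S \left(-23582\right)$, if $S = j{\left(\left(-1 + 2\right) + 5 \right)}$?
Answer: $-82537$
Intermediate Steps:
$j{\left(z \right)} = - \frac{5}{2} + z$ ($j{\left(z \right)} = - \frac{5}{2} + \frac{z + z}{2} = - \frac{5}{2} + \frac{2 z}{2} = - \frac{5}{2} + z$)
$S = \frac{7}{2}$ ($S = - \frac{5}{2} + \left(\left(-1 + 2\right) + 5\right) = - \frac{5}{2} + \left(1 + 5\right) = - \frac{5}{2} + 6 = \frac{7}{2} \approx 3.5$)
$S \left(-23582\right) = \frac{7}{2} \left(-23582\right) = -82537$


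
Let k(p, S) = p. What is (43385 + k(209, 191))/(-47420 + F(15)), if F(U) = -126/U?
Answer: -108985/118571 ≈ -0.91915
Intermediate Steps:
(43385 + k(209, 191))/(-47420 + F(15)) = (43385 + 209)/(-47420 - 126/15) = 43594/(-47420 - 126*1/15) = 43594/(-47420 - 42/5) = 43594/(-237142/5) = 43594*(-5/237142) = -108985/118571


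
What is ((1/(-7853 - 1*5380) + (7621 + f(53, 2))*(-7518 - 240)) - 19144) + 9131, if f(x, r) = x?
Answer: -787957727866/13233 ≈ -5.9545e+7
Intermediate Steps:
((1/(-7853 - 1*5380) + (7621 + f(53, 2))*(-7518 - 240)) - 19144) + 9131 = ((1/(-7853 - 1*5380) + (7621 + 53)*(-7518 - 240)) - 19144) + 9131 = ((1/(-7853 - 5380) + 7674*(-7758)) - 19144) + 9131 = ((1/(-13233) - 59534892) - 19144) + 9131 = ((-1/13233 - 59534892) - 19144) + 9131 = (-787825225837/13233 - 19144) + 9131 = -788078558389/13233 + 9131 = -787957727866/13233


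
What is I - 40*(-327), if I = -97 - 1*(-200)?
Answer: 13183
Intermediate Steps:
I = 103 (I = -97 + 200 = 103)
I - 40*(-327) = 103 - 40*(-327) = 103 + 13080 = 13183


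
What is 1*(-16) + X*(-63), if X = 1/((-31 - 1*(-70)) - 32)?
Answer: -25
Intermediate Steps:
X = ⅐ (X = 1/((-31 + 70) - 32) = 1/(39 - 32) = 1/7 = ⅐ ≈ 0.14286)
1*(-16) + X*(-63) = 1*(-16) + (⅐)*(-63) = -16 - 9 = -25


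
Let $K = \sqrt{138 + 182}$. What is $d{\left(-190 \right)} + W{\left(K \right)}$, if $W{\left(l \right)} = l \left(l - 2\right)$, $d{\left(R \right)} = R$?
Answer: $130 - 16 \sqrt{5} \approx 94.223$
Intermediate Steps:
$K = 8 \sqrt{5}$ ($K = \sqrt{320} = 8 \sqrt{5} \approx 17.889$)
$W{\left(l \right)} = l \left(-2 + l\right)$
$d{\left(-190 \right)} + W{\left(K \right)} = -190 + 8 \sqrt{5} \left(-2 + 8 \sqrt{5}\right)$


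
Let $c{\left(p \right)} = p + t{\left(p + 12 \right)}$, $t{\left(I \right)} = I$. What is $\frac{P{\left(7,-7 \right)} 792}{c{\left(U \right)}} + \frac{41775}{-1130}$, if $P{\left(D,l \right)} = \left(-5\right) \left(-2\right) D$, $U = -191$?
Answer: $- \frac{1562079}{8362} \approx -186.81$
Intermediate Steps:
$P{\left(D,l \right)} = 10 D$
$c{\left(p \right)} = 12 + 2 p$ ($c{\left(p \right)} = p + \left(p + 12\right) = p + \left(12 + p\right) = 12 + 2 p$)
$\frac{P{\left(7,-7 \right)} 792}{c{\left(U \right)}} + \frac{41775}{-1130} = \frac{10 \cdot 7 \cdot 792}{12 + 2 \left(-191\right)} + \frac{41775}{-1130} = \frac{70 \cdot 792}{12 - 382} + 41775 \left(- \frac{1}{1130}\right) = \frac{55440}{-370} - \frac{8355}{226} = 55440 \left(- \frac{1}{370}\right) - \frac{8355}{226} = - \frac{5544}{37} - \frac{8355}{226} = - \frac{1562079}{8362}$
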